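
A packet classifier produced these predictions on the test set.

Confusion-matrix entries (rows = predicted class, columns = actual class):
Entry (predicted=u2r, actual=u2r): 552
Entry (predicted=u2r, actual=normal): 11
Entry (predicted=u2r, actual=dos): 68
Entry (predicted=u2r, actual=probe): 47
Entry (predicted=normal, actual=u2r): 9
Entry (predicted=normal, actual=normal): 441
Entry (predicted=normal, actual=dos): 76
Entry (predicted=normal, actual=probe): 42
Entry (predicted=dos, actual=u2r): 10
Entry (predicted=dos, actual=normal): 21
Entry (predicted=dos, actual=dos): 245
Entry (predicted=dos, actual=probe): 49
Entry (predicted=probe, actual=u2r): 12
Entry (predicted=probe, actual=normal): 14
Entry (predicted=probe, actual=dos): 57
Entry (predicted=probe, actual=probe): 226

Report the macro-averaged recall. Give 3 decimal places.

0.756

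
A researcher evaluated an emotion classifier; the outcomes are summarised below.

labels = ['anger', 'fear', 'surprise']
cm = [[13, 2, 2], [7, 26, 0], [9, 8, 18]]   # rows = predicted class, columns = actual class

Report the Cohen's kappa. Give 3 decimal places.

0.509

Observed agreement pₒ = trace/N = 57/85 = 0.6706
Expected agreement pₑ = Σ (rowᵢ·colᵢ)/N² = (29·17 + 36·33 + 20·35)/85² = 0.3296
κ = (pₒ − pₑ)/(1 − pₑ) = (0.6706 − 0.3296)/(1 − 0.3296) = 0.509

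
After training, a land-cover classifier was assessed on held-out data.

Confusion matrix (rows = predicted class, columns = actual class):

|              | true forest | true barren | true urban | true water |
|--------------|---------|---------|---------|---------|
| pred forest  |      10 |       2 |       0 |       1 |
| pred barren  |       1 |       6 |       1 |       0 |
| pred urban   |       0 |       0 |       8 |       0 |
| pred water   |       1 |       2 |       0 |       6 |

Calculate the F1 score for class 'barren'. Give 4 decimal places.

Take TP from the diagonal, FP from the rest of the 'barren' prediction marginal, FN from the rest of the 'barren' actual marginal.
F1 score = 2·TP/(2·TP+FP+FN).
barren: TP=6, FP=1+1+0=2, FN=2+0+2=4 → 12/18 = 0.66667

0.6667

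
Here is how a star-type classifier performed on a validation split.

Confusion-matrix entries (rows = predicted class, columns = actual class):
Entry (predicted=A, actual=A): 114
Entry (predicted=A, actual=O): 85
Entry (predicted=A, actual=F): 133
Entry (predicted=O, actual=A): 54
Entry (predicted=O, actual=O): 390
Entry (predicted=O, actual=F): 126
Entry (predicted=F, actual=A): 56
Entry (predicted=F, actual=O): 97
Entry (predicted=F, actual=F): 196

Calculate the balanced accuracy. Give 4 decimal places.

0.5405

Balanced accuracy = mean of per-class recall.
  A: recall = 114/224 = 0.50893
  O: recall = 390/572 = 0.68182
  F: recall = 196/455 = 0.43077
Mean = (0.50893 + 0.68182 + 0.43077) / 3 = 0.5405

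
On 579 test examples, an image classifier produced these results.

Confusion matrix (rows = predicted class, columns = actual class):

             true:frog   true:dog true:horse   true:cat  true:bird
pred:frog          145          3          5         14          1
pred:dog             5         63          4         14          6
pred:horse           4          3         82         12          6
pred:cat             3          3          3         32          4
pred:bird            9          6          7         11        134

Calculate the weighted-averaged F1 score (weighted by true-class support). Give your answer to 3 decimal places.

0.778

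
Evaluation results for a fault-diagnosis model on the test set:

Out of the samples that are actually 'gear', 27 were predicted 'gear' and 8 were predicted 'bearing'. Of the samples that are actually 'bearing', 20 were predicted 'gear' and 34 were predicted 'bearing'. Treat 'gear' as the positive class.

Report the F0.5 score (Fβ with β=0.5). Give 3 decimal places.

0.605

Fβ = (1+β²)·TP / ((1+β²)·TP + β²·FN + FP), with β²=1/4
= 1.25·27 / (1.25·27 + 0.25·8 + 20) = 0.605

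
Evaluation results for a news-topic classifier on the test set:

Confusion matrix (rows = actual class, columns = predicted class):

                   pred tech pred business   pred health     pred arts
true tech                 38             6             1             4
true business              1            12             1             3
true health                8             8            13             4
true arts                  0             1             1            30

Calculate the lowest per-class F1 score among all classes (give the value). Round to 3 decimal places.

0.531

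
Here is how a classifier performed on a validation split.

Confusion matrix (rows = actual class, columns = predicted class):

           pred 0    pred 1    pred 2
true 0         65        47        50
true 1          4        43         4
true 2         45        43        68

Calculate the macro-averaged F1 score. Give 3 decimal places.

0.476

Per-class F1 score (2·TP/(2·TP+FP+FN)):
  0: TP=65, FP=4+45=49, FN=47+50=97 → 130/276 = 0.4710
  1: TP=43, FP=47+43=90, FN=4+4=8 → 86/184 = 0.4674
  2: TP=68, FP=50+4=54, FN=45+43=88 → 136/278 = 0.4892
Macro-F1 score = mean = (0.4710 + 0.4674 + 0.4892) / 3 = 0.476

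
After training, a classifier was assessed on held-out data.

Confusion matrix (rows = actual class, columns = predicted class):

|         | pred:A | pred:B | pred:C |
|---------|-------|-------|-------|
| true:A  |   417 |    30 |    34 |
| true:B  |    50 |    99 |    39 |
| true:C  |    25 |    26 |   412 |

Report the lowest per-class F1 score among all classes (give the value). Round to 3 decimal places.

0.577

Per-class F1 score (2·TP/(2·TP+FP+FN)):
  A: TP=417, FP=50+25=75, FN=30+34=64 → 834/973 = 0.8571
  B: TP=99, FP=30+26=56, FN=50+39=89 → 198/343 = 0.5773
  C: TP=412, FP=34+39=73, FN=25+26=51 → 824/948 = 0.8692
Lowest is class 'B' with F1 score = 0.577.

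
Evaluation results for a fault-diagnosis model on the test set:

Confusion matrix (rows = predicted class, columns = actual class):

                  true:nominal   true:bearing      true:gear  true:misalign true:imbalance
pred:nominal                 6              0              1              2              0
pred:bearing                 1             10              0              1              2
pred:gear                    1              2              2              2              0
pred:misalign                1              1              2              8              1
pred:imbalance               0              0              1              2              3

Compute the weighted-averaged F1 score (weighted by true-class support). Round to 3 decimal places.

0.593

Per-class F1 score (2·TP/(2·TP+FP+FN)):
  nominal: TP=6, FP=0+1+2+0=3, FN=1+1+1+0=3 → 12/18 = 0.6667
  bearing: TP=10, FP=1+0+1+2=4, FN=0+2+1+0=3 → 20/27 = 0.7407
  gear: TP=2, FP=1+2+2+0=5, FN=1+0+2+1=4 → 4/13 = 0.3077
  misalign: TP=8, FP=1+1+2+1=5, FN=2+1+2+2=7 → 16/28 = 0.5714
  imbalance: TP=3, FP=0+0+1+2=3, FN=0+2+0+1=3 → 6/12 = 0.5000
Weighted-F1 score = Σ (supportᵢ/N)·F1 scoreᵢ with N=49: (9/49)·0.6667 + (13/49)·0.7407 + (6/49)·0.3077 + (15/49)·0.5714 + (6/49)·0.5000 = 0.593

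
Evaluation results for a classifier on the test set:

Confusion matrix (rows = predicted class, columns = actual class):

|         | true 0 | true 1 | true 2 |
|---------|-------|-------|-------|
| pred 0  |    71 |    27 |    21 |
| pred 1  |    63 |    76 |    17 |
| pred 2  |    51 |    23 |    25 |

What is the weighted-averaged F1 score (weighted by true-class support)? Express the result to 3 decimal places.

Per-class F1 score (2·TP/(2·TP+FP+FN)):
  0: TP=71, FP=27+21=48, FN=63+51=114 → 142/304 = 0.4671
  1: TP=76, FP=63+17=80, FN=27+23=50 → 152/282 = 0.5390
  2: TP=25, FP=51+23=74, FN=21+17=38 → 50/162 = 0.3086
Weighted-F1 score = Σ (supportᵢ/N)·F1 scoreᵢ with N=374: (185/374)·0.4671 + (126/374)·0.5390 + (63/374)·0.3086 = 0.465

0.465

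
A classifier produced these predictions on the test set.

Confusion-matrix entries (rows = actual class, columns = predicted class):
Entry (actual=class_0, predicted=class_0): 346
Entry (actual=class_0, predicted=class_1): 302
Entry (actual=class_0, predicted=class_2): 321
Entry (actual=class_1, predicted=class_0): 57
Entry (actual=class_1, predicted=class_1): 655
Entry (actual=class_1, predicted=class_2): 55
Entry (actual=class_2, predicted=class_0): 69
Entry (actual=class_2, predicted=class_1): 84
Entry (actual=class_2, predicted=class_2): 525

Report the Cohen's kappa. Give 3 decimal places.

0.459

Observed agreement pₒ = trace/N = 1526/2414 = 0.6321
Expected agreement pₑ = Σ (rowᵢ·colᵢ)/N² = (969·472 + 767·1041 + 678·901)/2414² = 0.3203
κ = (pₒ − pₑ)/(1 − pₑ) = (0.6321 − 0.3203)/(1 − 0.3203) = 0.459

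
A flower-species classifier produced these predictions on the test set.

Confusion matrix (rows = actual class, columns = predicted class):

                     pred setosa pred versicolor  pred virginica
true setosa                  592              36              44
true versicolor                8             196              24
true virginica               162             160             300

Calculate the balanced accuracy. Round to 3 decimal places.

0.741

Balanced accuracy = mean of per-class recall.
  setosa: recall = 592/672 = 0.8810
  versicolor: recall = 196/228 = 0.8596
  virginica: recall = 300/622 = 0.4823
Mean = (0.8810 + 0.8596 + 0.4823) / 3 = 0.741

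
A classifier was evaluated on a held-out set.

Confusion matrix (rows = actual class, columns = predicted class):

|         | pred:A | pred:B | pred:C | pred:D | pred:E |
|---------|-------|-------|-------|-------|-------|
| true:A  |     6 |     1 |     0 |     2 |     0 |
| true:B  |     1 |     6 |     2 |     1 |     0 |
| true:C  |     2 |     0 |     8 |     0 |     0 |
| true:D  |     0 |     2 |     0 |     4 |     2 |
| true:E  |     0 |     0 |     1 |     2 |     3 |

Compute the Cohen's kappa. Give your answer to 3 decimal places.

Observed agreement pₒ = trace/N = 27/43 = 0.6279
Expected agreement pₑ = Σ (rowᵢ·colᵢ)/N² = (9·9 + 10·9 + 10·11 + 8·9 + 6·5)/43² = 0.2071
κ = (pₒ − pₑ)/(1 − pₑ) = (0.6279 − 0.2071)/(1 − 0.2071) = 0.531

0.531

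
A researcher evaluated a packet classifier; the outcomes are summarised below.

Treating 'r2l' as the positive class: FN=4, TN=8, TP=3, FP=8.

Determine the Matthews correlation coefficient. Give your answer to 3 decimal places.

-0.066

MCC = (TP·TN − FP·FN) / √((TP+FP)(TP+FN)(TN+FP)(TN+FN))
Numerator = 3·8 − 8·4 = -8
Denominator = √(11·7·16·12) = √14784 = 121.5895
MCC = -8 / 121.5895 = -0.066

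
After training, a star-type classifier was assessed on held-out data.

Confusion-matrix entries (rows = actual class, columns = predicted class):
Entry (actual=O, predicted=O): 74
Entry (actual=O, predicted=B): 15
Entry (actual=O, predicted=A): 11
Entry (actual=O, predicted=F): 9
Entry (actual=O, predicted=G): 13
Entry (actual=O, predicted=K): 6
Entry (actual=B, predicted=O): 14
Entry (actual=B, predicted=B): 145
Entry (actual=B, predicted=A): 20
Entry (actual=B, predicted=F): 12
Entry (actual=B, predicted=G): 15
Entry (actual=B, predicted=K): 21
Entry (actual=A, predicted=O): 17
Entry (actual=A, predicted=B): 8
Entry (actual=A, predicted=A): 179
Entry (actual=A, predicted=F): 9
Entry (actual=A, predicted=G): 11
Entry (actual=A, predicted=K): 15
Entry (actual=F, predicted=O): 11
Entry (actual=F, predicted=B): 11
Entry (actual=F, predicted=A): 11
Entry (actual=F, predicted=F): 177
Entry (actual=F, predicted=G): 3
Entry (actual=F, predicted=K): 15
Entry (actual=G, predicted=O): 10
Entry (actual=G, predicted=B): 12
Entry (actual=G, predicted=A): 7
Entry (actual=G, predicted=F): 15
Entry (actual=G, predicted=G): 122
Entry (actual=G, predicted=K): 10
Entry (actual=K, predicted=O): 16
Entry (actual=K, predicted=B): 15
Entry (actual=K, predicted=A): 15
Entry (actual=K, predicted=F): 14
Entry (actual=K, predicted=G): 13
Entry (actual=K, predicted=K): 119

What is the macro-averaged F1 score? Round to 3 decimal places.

0.674

Per-class F1 score (2·TP/(2·TP+FP+FN)):
  O: TP=74, FP=14+17+11+10+16=68, FN=15+11+9+13+6=54 → 148/270 = 0.5481
  B: TP=145, FP=15+8+11+12+15=61, FN=14+20+12+15+21=82 → 290/433 = 0.6697
  A: TP=179, FP=11+20+11+7+15=64, FN=17+8+9+11+15=60 → 358/482 = 0.7427
  F: TP=177, FP=9+12+9+15+14=59, FN=11+11+11+3+15=51 → 354/464 = 0.7629
  G: TP=122, FP=13+15+11+3+13=55, FN=10+12+7+15+10=54 → 244/353 = 0.6912
  K: TP=119, FP=6+21+15+15+10=67, FN=16+15+15+14+13=73 → 238/378 = 0.6296
Macro-F1 score = mean = (0.5481 + 0.6697 + 0.7427 + 0.7629 + 0.6912 + 0.6296) / 6 = 0.674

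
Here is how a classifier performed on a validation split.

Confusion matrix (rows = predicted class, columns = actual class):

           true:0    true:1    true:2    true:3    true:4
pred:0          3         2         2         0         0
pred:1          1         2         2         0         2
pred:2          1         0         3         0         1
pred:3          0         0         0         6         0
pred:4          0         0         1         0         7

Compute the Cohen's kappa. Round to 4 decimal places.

Observed agreement pₒ = trace/N = 21/33 = 0.63636
Expected agreement pₑ = Σ (rowᵢ·colᵢ)/N² = (5·7 + 4·7 + 8·5 + 6·6 + 10·8)/33² = 0.20110
κ = (pₒ − pₑ)/(1 − pₑ) = (0.63636 − 0.20110)/(1 − 0.20110) = 0.5448

0.5448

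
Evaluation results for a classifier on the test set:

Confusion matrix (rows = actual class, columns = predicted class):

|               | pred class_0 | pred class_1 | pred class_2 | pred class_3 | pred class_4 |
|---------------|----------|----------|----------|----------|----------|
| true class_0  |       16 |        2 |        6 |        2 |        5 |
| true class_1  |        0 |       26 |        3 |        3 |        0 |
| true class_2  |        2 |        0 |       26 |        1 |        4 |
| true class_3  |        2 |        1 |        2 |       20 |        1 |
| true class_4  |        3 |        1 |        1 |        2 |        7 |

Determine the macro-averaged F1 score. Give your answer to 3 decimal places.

Per-class F1 score (2·TP/(2·TP+FP+FN)):
  class_0: TP=16, FP=0+2+2+3=7, FN=2+6+2+5=15 → 32/54 = 0.5926
  class_1: TP=26, FP=2+0+1+1=4, FN=0+3+3+0=6 → 52/62 = 0.8387
  class_2: TP=26, FP=6+3+2+1=12, FN=2+0+1+4=7 → 52/71 = 0.7324
  class_3: TP=20, FP=2+3+1+2=8, FN=2+1+2+1=6 → 40/54 = 0.7407
  class_4: TP=7, FP=5+0+4+1=10, FN=3+1+1+2=7 → 14/31 = 0.4516
Macro-F1 score = mean = (0.5926 + 0.8387 + 0.7324 + 0.7407 + 0.4516) / 5 = 0.671

0.671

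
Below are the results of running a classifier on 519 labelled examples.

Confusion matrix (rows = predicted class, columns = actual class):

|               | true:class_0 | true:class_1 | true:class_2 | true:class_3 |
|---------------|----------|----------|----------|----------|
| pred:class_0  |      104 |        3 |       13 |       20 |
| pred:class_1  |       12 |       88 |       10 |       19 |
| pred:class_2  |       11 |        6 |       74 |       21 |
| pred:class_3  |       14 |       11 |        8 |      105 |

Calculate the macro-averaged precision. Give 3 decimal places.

0.712

Per-class precision (TP/(TP+FP)):
  class_0: TP=104, FP=3+13+20=36 → 104/140 = 0.7429
  class_1: TP=88, FP=12+10+19=41 → 88/129 = 0.6822
  class_2: TP=74, FP=11+6+21=38 → 74/112 = 0.6607
  class_3: TP=105, FP=14+11+8=33 → 105/138 = 0.7609
Macro-precision = mean = (0.7429 + 0.6822 + 0.6607 + 0.7609) / 4 = 0.712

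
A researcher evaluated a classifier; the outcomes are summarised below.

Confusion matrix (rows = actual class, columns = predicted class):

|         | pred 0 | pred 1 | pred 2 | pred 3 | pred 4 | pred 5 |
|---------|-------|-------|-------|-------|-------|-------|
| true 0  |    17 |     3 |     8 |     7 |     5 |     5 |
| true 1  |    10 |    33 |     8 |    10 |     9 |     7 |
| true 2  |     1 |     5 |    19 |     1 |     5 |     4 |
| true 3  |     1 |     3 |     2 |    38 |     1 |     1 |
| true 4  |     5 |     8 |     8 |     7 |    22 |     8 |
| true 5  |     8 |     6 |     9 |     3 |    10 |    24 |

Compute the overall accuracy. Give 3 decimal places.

0.477

Accuracy = trace / total = (17+33+19+38+22+24=153) / 321 = 153/321 = 0.477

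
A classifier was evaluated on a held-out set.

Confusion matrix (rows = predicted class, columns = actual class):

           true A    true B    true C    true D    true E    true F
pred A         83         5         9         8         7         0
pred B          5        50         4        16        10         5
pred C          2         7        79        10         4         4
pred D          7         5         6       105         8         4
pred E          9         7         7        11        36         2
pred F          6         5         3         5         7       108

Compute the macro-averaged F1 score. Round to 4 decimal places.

0.6893

Per-class F1 score (2·TP/(2·TP+FP+FN)):
  A: TP=83, FP=5+9+8+7+0=29, FN=5+2+7+9+6=29 → 166/224 = 0.74107
  B: TP=50, FP=5+4+16+10+5=40, FN=5+7+5+7+5=29 → 100/169 = 0.59172
  C: TP=79, FP=2+7+10+4+4=27, FN=9+4+6+7+3=29 → 158/214 = 0.73832
  D: TP=105, FP=7+5+6+8+4=30, FN=8+16+10+11+5=50 → 210/290 = 0.72414
  E: TP=36, FP=9+7+7+11+2=36, FN=7+10+4+8+7=36 → 72/144 = 0.50000
  F: TP=108, FP=6+5+3+5+7=26, FN=0+5+4+4+2=15 → 216/257 = 0.84047
Macro-F1 score = mean = (0.74107 + 0.59172 + 0.73832 + 0.72414 + 0.50000 + 0.84047) / 6 = 0.6893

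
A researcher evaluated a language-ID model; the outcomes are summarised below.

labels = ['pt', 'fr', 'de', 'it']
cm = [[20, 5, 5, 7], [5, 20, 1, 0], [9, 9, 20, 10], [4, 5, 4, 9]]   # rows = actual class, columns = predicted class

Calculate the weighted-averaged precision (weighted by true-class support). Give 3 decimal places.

0.545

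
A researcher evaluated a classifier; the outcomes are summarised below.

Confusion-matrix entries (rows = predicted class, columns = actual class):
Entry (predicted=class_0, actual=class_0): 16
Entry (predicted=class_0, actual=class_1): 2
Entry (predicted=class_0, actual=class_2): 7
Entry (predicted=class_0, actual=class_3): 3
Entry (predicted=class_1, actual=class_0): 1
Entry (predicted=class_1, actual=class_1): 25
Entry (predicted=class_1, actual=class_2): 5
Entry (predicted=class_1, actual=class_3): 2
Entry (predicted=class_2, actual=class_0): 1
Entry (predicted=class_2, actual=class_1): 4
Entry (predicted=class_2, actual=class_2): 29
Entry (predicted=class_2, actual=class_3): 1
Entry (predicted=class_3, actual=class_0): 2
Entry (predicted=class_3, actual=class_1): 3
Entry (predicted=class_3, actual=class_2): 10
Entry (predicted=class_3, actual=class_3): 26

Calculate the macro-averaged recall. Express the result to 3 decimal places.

0.729

Per-class recall (TP/(TP+FN)):
  class_0: TP=16, FN=1+1+2=4 → 16/20 = 0.8000
  class_1: TP=25, FN=2+4+3=9 → 25/34 = 0.7353
  class_2: TP=29, FN=7+5+10=22 → 29/51 = 0.5686
  class_3: TP=26, FN=3+2+1=6 → 26/32 = 0.8125
Macro-recall = mean = (0.8000 + 0.7353 + 0.5686 + 0.8125) / 4 = 0.729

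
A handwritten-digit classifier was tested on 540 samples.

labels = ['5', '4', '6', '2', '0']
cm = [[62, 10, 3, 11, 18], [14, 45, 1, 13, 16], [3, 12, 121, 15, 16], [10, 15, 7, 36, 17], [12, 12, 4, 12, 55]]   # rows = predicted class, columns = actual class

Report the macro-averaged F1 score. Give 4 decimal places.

0.5642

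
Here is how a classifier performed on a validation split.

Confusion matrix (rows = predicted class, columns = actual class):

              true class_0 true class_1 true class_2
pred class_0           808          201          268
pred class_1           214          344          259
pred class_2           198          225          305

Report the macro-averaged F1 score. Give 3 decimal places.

0.491

Per-class F1 score (2·TP/(2·TP+FP+FN)):
  class_0: TP=808, FP=201+268=469, FN=214+198=412 → 1616/2497 = 0.6472
  class_1: TP=344, FP=214+259=473, FN=201+225=426 → 688/1587 = 0.4335
  class_2: TP=305, FP=198+225=423, FN=268+259=527 → 610/1560 = 0.3910
Macro-F1 score = mean = (0.6472 + 0.4335 + 0.3910) / 3 = 0.491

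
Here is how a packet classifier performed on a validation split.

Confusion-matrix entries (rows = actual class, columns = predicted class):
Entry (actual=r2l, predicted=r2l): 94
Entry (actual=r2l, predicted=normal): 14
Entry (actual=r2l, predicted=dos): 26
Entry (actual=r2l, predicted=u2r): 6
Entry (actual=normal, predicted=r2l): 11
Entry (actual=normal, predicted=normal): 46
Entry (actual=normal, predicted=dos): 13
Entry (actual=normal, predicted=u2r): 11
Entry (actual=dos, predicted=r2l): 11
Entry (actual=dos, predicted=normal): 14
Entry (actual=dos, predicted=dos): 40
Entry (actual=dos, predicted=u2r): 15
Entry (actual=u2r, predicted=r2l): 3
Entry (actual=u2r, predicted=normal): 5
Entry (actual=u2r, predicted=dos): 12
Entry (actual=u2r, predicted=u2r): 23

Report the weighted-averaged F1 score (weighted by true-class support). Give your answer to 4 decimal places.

0.5983

Per-class F1 score (2·TP/(2·TP+FP+FN)):
  r2l: TP=94, FP=11+11+3=25, FN=14+26+6=46 → 188/259 = 0.72587
  normal: TP=46, FP=14+14+5=33, FN=11+13+11=35 → 92/160 = 0.57500
  dos: TP=40, FP=26+13+12=51, FN=11+14+15=40 → 80/171 = 0.46784
  u2r: TP=23, FP=6+11+15=32, FN=3+5+12=20 → 46/98 = 0.46939
Weighted-F1 score = Σ (supportᵢ/N)·F1 scoreᵢ with N=344: (140/344)·0.72587 + (81/344)·0.57500 + (80/344)·0.46784 + (43/344)·0.46939 = 0.5983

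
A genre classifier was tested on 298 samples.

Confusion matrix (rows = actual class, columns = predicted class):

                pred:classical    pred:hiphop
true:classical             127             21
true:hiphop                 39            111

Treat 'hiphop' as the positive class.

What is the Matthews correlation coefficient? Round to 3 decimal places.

0.602

MCC = (TP·TN − FP·FN) / √((TP+FP)(TP+FN)(TN+FP)(TN+FN))
Numerator = 111·127 − 21·39 = 13278
Denominator = √(132·150·148·166) = √486446400 = 22055.5299
MCC = 13278 / 22055.5299 = 0.602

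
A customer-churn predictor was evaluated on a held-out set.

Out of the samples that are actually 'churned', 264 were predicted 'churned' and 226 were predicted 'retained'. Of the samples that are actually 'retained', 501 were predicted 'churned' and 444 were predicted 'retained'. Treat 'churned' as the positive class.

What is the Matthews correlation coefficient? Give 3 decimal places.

MCC = (TP·TN − FP·FN) / √((TP+FP)(TP+FN)(TN+FP)(TN+FN))
Numerator = 264·444 − 501·226 = 3990
Denominator = √(765·490·945·670) = √237336277500 = 487171.7125
MCC = 3990 / 487171.7125 = 0.008

0.008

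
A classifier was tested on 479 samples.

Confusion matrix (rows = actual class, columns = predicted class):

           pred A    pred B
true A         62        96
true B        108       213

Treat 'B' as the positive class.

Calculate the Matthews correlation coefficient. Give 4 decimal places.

MCC = (TP·TN − FP·FN) / √((TP+FP)(TP+FN)(TN+FP)(TN+FN))
Numerator = 213·62 − 96·108 = 2838
Denominator = √(309·321·158·170) = √2664216540 = 51616.0492
MCC = 2838 / 51616.0492 = 0.0550

0.0550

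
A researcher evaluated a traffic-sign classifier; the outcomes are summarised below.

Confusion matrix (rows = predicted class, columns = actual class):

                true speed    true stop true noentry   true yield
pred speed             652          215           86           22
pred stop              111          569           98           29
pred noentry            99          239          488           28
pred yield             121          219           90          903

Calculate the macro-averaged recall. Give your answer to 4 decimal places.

0.6703

Per-class recall (TP/(TP+FN)):
  speed: TP=652, FN=111+99+121=331 → 652/983 = 0.66328
  stop: TP=569, FN=215+239+219=673 → 569/1242 = 0.45813
  noentry: TP=488, FN=86+98+90=274 → 488/762 = 0.64042
  yield: TP=903, FN=22+29+28=79 → 903/982 = 0.91955
Macro-recall = mean = (0.66328 + 0.45813 + 0.64042 + 0.91955) / 4 = 0.6703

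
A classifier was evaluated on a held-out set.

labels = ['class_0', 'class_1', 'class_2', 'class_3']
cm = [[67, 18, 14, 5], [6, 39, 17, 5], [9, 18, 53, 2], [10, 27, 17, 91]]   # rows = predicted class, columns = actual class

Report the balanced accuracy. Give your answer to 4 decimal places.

0.6297

Balanced accuracy = mean of per-class recall.
  class_0: recall = 67/92 = 0.72826
  class_1: recall = 39/102 = 0.38235
  class_2: recall = 53/101 = 0.52475
  class_3: recall = 91/103 = 0.88350
Mean = (0.72826 + 0.38235 + 0.52475 + 0.88350) / 4 = 0.6297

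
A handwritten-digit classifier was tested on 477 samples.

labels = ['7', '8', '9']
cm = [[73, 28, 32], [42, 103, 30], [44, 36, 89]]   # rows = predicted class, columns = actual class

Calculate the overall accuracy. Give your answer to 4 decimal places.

Accuracy = trace / total = (73+103+89=265) / 477 = 265/477 = 0.5556

0.5556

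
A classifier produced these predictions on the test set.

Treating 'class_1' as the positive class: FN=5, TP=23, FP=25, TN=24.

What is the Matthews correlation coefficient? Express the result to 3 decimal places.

0.309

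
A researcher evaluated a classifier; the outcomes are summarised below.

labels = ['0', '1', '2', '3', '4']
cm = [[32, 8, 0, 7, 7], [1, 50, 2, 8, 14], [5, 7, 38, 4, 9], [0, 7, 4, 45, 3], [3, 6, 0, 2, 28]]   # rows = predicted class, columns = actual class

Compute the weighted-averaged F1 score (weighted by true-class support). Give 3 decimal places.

0.660

Per-class F1 score (2·TP/(2·TP+FP+FN)):
  0: TP=32, FP=8+0+7+7=22, FN=1+5+0+3=9 → 64/95 = 0.6737
  1: TP=50, FP=1+2+8+14=25, FN=8+7+7+6=28 → 100/153 = 0.6536
  2: TP=38, FP=5+7+4+9=25, FN=0+2+4+0=6 → 76/107 = 0.7103
  3: TP=45, FP=0+7+4+3=14, FN=7+8+4+2=21 → 90/125 = 0.7200
  4: TP=28, FP=3+6+0+2=11, FN=7+14+9+3=33 → 56/100 = 0.5600
Weighted-F1 score = Σ (supportᵢ/N)·F1 scoreᵢ with N=290: (41/290)·0.6737 + (78/290)·0.6536 + (44/290)·0.7103 + (66/290)·0.7200 + (61/290)·0.5600 = 0.660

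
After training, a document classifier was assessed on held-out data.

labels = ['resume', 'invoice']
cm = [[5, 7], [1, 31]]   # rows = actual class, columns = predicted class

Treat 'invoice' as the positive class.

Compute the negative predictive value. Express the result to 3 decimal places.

NPV = TN/(TN+FN) = 5/(5+1) = 0.833

0.833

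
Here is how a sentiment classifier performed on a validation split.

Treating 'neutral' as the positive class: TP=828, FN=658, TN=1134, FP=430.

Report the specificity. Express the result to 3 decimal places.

0.725

Specificity = TN/(TN+FP) = 1134/(1134+430) = 0.725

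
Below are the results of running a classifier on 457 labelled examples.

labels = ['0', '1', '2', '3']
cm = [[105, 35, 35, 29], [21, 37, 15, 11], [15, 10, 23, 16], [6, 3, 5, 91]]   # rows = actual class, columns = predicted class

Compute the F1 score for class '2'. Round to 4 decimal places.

F1 score = 2·TP/(2·TP+FP+FN).
2: TP=23, FP=35+15+5=55, FN=15+10+16=41 → 46/142 = 0.32394

0.3239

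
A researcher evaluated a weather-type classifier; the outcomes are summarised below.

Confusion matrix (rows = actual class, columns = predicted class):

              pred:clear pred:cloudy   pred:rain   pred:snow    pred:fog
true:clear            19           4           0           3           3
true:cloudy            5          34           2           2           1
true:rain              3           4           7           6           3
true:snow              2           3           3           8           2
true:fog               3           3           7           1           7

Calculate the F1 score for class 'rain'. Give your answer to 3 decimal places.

Treat 'rain' as positive and all other classes as negative.
F1 score = 2·TP/(2·TP+FP+FN).
rain: TP=7, FP=0+2+3+7=12, FN=3+4+6+3=16 → 14/42 = 0.3333

0.333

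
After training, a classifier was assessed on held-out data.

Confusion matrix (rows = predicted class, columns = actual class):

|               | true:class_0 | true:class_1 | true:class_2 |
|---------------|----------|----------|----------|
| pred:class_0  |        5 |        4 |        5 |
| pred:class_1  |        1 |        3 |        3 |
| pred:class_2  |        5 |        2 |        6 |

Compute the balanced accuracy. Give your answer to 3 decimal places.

0.405

Balanced accuracy = mean of per-class recall.
  class_0: recall = 5/11 = 0.4545
  class_1: recall = 3/9 = 0.3333
  class_2: recall = 6/14 = 0.4286
Mean = (0.4545 + 0.3333 + 0.4286) / 3 = 0.405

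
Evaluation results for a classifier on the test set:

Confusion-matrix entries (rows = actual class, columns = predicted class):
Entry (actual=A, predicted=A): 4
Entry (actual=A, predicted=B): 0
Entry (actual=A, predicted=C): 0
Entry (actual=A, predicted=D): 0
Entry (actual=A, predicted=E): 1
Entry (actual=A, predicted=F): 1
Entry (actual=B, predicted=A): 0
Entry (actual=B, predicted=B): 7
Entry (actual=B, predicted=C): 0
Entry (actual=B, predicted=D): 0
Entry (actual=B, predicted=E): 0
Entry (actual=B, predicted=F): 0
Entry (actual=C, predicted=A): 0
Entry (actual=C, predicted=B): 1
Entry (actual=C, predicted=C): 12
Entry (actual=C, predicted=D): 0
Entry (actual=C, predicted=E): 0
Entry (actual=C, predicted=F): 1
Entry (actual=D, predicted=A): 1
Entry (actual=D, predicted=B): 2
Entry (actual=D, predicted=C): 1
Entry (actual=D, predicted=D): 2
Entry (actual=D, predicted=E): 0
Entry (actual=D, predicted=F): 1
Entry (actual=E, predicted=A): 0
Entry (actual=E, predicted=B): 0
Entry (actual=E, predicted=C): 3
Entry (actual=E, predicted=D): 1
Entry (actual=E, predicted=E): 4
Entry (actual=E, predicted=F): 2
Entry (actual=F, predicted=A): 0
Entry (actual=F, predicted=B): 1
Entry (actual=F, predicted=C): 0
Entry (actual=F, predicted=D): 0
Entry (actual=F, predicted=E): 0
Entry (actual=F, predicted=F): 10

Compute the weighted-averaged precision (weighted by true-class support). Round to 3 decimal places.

Per-class precision (TP/(TP+FP)):
  A: TP=4, FP=0+0+1+0+0=1 → 4/5 = 0.8000
  B: TP=7, FP=0+1+2+0+1=4 → 7/11 = 0.6364
  C: TP=12, FP=0+0+1+3+0=4 → 12/16 = 0.7500
  D: TP=2, FP=0+0+0+1+0=1 → 2/3 = 0.6667
  E: TP=4, FP=1+0+0+0+0=1 → 4/5 = 0.8000
  F: TP=10, FP=1+0+1+1+2=5 → 10/15 = 0.6667
Weighted-precision = Σ (supportᵢ/N)·precisionᵢ with N=55: (6/55)·0.8000 + (7/55)·0.6364 + (14/55)·0.7500 + (7/55)·0.6667 + (10/55)·0.8000 + (11/55)·0.6667 = 0.723

0.723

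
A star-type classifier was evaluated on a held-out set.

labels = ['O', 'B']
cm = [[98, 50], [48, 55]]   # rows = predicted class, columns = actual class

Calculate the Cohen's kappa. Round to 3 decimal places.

Observed agreement pₒ = trace/N = 153/251 = 0.6096
Expected agreement pₑ = Σ (rowᵢ·colᵢ)/N² = (146·148 + 105·103)/251² = 0.5146
κ = (pₒ − pₑ)/(1 − pₑ) = (0.6096 − 0.5146)/(1 − 0.5146) = 0.196

0.196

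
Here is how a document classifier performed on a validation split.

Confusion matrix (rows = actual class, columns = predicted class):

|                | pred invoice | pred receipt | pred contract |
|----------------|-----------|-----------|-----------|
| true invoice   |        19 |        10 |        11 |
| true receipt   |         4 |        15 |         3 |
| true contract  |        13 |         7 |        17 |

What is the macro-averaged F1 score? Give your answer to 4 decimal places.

0.5185

Per-class F1 score (2·TP/(2·TP+FP+FN)):
  invoice: TP=19, FP=4+13=17, FN=10+11=21 → 38/76 = 0.50000
  receipt: TP=15, FP=10+7=17, FN=4+3=7 → 30/54 = 0.55556
  contract: TP=17, FP=11+3=14, FN=13+7=20 → 34/68 = 0.50000
Macro-F1 score = mean = (0.50000 + 0.55556 + 0.50000) / 3 = 0.5185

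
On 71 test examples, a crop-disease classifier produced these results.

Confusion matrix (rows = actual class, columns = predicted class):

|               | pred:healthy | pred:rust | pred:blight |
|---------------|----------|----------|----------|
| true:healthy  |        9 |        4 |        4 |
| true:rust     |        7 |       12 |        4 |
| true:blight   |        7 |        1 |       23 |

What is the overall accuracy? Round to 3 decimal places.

Accuracy = trace / total = (9+12+23=44) / 71 = 44/71 = 0.620

0.620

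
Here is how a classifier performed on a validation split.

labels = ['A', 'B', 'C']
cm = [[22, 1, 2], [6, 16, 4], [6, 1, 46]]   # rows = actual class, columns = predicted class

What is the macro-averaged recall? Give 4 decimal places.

Per-class recall (TP/(TP+FN)):
  A: TP=22, FN=1+2=3 → 22/25 = 0.88000
  B: TP=16, FN=6+4=10 → 16/26 = 0.61538
  C: TP=46, FN=6+1=7 → 46/53 = 0.86792
Macro-recall = mean = (0.88000 + 0.61538 + 0.86792) / 3 = 0.7878

0.7878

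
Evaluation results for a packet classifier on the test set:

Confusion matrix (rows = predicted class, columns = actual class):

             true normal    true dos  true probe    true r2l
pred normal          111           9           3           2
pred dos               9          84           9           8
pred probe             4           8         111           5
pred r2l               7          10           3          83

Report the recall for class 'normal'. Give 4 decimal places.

recall = TP/(TP+FN).
normal: TP=111, FN=9+4+7=20 → 111/131 = 0.84733

0.8473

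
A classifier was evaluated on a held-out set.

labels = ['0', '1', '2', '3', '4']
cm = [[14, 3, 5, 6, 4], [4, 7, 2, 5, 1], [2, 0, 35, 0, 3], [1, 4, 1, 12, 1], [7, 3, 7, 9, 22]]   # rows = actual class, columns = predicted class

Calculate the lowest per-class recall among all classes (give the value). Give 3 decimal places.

0.368

Per-class recall (TP/(TP+FN)):
  0: TP=14, FN=3+5+6+4=18 → 14/32 = 0.4375
  1: TP=7, FN=4+2+5+1=12 → 7/19 = 0.3684
  2: TP=35, FN=2+0+0+3=5 → 35/40 = 0.8750
  3: TP=12, FN=1+4+1+1=7 → 12/19 = 0.6316
  4: TP=22, FN=7+3+7+9=26 → 22/48 = 0.4583
Lowest is class '1' with recall = 0.368.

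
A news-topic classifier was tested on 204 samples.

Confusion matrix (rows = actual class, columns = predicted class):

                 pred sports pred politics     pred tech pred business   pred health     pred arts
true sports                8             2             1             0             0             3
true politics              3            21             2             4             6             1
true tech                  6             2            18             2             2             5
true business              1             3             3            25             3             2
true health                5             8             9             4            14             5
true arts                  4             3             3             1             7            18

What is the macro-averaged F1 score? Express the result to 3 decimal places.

0.502

Per-class F1 score (2·TP/(2·TP+FP+FN)):
  sports: TP=8, FP=3+6+1+5+4=19, FN=2+1+0+0+3=6 → 16/41 = 0.3902
  politics: TP=21, FP=2+2+3+8+3=18, FN=3+2+4+6+1=16 → 42/76 = 0.5526
  tech: TP=18, FP=1+2+3+9+3=18, FN=6+2+2+2+5=17 → 36/71 = 0.5070
  business: TP=25, FP=0+4+2+4+1=11, FN=1+3+3+3+2=12 → 50/73 = 0.6849
  health: TP=14, FP=0+6+2+3+7=18, FN=5+8+9+4+5=31 → 28/77 = 0.3636
  arts: TP=18, FP=3+1+5+2+5=16, FN=4+3+3+1+7=18 → 36/70 = 0.5143
Macro-F1 score = mean = (0.3902 + 0.5526 + 0.5070 + 0.6849 + 0.3636 + 0.5143) / 6 = 0.502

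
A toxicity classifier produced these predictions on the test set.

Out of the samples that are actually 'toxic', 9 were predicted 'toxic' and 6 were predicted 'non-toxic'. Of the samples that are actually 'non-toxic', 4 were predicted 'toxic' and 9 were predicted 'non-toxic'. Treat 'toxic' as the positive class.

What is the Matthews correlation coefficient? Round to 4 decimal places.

0.2923

MCC = (TP·TN − FP·FN) / √((TP+FP)(TP+FN)(TN+FP)(TN+FN))
Numerator = 9·9 − 4·6 = 57
Denominator = √(13·15·13·15) = √38025 = 195.0000
MCC = 57 / 195.0000 = 0.2923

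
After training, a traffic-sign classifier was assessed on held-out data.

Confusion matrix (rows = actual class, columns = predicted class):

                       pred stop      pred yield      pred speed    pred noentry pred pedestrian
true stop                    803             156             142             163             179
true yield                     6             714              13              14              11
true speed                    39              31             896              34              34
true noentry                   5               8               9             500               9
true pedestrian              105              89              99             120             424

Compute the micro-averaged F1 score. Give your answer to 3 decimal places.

Micro-averaging pools counts across classes: ΣTP=3337, ΣFP=1266, ΣFN=1266.
Micro-F1 score = 2·TP/(2·TP+FP+FN) on pooled counts = 0.725 (equals overall accuracy in single-label multiclass).

0.725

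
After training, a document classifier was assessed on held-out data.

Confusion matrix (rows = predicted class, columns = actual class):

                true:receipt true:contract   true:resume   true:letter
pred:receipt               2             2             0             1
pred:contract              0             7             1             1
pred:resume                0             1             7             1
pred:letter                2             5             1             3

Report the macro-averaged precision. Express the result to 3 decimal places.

0.557

Per-class precision (TP/(TP+FP)):
  receipt: TP=2, FP=2+0+1=3 → 2/5 = 0.4000
  contract: TP=7, FP=0+1+1=2 → 7/9 = 0.7778
  resume: TP=7, FP=0+1+1=2 → 7/9 = 0.7778
  letter: TP=3, FP=2+5+1=8 → 3/11 = 0.2727
Macro-precision = mean = (0.4000 + 0.7778 + 0.7778 + 0.2727) / 4 = 0.557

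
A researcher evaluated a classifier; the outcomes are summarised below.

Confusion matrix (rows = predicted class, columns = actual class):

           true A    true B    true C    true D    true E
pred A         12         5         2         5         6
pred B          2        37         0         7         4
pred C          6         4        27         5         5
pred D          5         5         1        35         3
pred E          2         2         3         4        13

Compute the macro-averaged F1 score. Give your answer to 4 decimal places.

Per-class F1 score (2·TP/(2·TP+FP+FN)):
  A: TP=12, FP=5+2+5+6=18, FN=2+6+5+2=15 → 24/57 = 0.42105
  B: TP=37, FP=2+0+7+4=13, FN=5+4+5+2=16 → 74/103 = 0.71845
  C: TP=27, FP=6+4+5+5=20, FN=2+0+1+3=6 → 54/80 = 0.67500
  D: TP=35, FP=5+5+1+3=14, FN=5+7+5+4=21 → 70/105 = 0.66667
  E: TP=13, FP=2+2+3+4=11, FN=6+4+5+3=18 → 26/55 = 0.47273
Macro-F1 score = mean = (0.42105 + 0.71845 + 0.67500 + 0.66667 + 0.47273) / 5 = 0.5908

0.5908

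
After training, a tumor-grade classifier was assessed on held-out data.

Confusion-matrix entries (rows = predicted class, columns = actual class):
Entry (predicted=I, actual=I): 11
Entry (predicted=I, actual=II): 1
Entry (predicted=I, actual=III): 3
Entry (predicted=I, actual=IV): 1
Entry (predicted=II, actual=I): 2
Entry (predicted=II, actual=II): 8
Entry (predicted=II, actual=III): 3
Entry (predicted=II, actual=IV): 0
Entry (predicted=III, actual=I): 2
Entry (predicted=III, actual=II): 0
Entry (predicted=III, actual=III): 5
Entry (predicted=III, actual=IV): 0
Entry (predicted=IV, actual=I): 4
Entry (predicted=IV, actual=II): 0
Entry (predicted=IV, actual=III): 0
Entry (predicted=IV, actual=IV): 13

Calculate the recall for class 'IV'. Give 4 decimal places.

0.9286

Take TP from the diagonal, FP from the rest of the 'IV' prediction marginal, FN from the rest of the 'IV' actual marginal.
recall = TP/(TP+FN).
IV: TP=13, FN=1+0+0=1 → 13/14 = 0.92857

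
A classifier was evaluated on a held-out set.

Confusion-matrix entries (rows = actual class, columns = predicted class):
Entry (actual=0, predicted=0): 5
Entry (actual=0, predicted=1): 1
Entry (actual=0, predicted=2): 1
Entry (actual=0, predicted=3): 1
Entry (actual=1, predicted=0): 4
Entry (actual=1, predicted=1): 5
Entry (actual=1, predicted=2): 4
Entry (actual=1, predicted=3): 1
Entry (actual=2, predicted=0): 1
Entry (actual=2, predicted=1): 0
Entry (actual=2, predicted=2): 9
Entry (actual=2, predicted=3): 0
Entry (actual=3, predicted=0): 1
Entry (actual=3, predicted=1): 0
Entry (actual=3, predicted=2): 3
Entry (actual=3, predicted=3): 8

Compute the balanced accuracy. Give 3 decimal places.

Balanced accuracy = mean of per-class recall.
  0: recall = 5/8 = 0.6250
  1: recall = 5/14 = 0.3571
  2: recall = 9/10 = 0.9000
  3: recall = 8/12 = 0.6667
Mean = (0.6250 + 0.3571 + 0.9000 + 0.6667) / 4 = 0.637

0.637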